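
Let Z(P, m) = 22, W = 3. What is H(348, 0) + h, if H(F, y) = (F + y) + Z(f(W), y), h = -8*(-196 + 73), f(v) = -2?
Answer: 1354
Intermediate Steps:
h = 984 (h = -8*(-123) = 984)
H(F, y) = 22 + F + y (H(F, y) = (F + y) + 22 = 22 + F + y)
H(348, 0) + h = (22 + 348 + 0) + 984 = 370 + 984 = 1354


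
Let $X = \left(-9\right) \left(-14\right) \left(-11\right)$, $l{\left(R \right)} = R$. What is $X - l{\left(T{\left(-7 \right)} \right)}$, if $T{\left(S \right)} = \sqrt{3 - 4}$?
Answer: $-1386 - i \approx -1386.0 - 1.0 i$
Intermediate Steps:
$T{\left(S \right)} = i$ ($T{\left(S \right)} = \sqrt{-1} = i$)
$X = -1386$ ($X = 126 \left(-11\right) = -1386$)
$X - l{\left(T{\left(-7 \right)} \right)} = -1386 - i$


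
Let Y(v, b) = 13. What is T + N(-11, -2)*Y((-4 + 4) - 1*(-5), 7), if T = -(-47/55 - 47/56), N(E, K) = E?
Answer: -435223/3080 ≈ -141.31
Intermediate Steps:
T = 5217/3080 (T = -(-47*1/55 - 47*1/56) = -(-47/55 - 47/56) = -1*(-5217/3080) = 5217/3080 ≈ 1.6938)
T + N(-11, -2)*Y((-4 + 4) - 1*(-5), 7) = 5217/3080 - 11*13 = 5217/3080 - 143 = -435223/3080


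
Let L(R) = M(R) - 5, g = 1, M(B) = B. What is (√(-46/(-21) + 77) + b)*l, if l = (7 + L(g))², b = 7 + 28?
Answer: 315 + 3*√34923/7 ≈ 395.09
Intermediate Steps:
b = 35
L(R) = -5 + R (L(R) = R - 5 = -5 + R)
l = 9 (l = (7 + (-5 + 1))² = (7 - 4)² = 3² = 9)
(√(-46/(-21) + 77) + b)*l = (√(-46/(-21) + 77) + 35)*9 = (√(-46*(-1/21) + 77) + 35)*9 = (√(46/21 + 77) + 35)*9 = (√(1663/21) + 35)*9 = (√34923/21 + 35)*9 = (35 + √34923/21)*9 = 315 + 3*√34923/7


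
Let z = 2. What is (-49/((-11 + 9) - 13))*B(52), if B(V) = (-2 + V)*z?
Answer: 980/3 ≈ 326.67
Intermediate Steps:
B(V) = -4 + 2*V (B(V) = (-2 + V)*2 = -4 + 2*V)
(-49/((-11 + 9) - 13))*B(52) = (-49/((-11 + 9) - 13))*(-4 + 2*52) = (-49/(-2 - 13))*(-4 + 104) = -49/(-15)*100 = -49*(-1/15)*100 = (49/15)*100 = 980/3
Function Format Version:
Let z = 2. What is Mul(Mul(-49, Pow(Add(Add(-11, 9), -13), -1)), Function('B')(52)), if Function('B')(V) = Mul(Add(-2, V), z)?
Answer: Rational(980, 3) ≈ 326.67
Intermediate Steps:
Function('B')(V) = Add(-4, Mul(2, V)) (Function('B')(V) = Mul(Add(-2, V), 2) = Add(-4, Mul(2, V)))
Mul(Mul(-49, Pow(Add(Add(-11, 9), -13), -1)), Function('B')(52)) = Mul(Mul(-49, Pow(Add(Add(-11, 9), -13), -1)), Add(-4, Mul(2, 52))) = Mul(Mul(-49, Pow(Add(-2, -13), -1)), Add(-4, 104)) = Mul(Mul(-49, Pow(-15, -1)), 100) = Mul(Mul(-49, Rational(-1, 15)), 100) = Mul(Rational(49, 15), 100) = Rational(980, 3)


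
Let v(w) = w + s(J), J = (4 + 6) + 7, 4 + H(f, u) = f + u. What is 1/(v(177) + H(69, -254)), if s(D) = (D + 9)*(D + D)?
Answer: 1/872 ≈ 0.0011468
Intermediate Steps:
H(f, u) = -4 + f + u (H(f, u) = -4 + (f + u) = -4 + f + u)
J = 17 (J = 10 + 7 = 17)
s(D) = 2*D*(9 + D) (s(D) = (9 + D)*(2*D) = 2*D*(9 + D))
v(w) = 884 + w (v(w) = w + 2*17*(9 + 17) = w + 2*17*26 = w + 884 = 884 + w)
1/(v(177) + H(69, -254)) = 1/((884 + 177) + (-4 + 69 - 254)) = 1/(1061 - 189) = 1/872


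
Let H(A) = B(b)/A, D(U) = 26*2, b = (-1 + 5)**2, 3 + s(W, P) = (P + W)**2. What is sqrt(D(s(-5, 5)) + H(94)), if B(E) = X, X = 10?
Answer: sqrt(115103)/47 ≈ 7.2185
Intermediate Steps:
s(W, P) = -3 + (P + W)**2
b = 16 (b = 4**2 = 16)
B(E) = 10
D(U) = 52
H(A) = 10/A
sqrt(D(s(-5, 5)) + H(94)) = sqrt(52 + 10/94) = sqrt(52 + 10*(1/94)) = sqrt(52 + 5/47) = sqrt(2449/47) = sqrt(115103)/47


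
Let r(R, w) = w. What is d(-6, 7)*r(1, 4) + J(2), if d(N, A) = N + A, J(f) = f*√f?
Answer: 4 + 2*√2 ≈ 6.8284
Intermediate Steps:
J(f) = f^(3/2)
d(N, A) = A + N
d(-6, 7)*r(1, 4) + J(2) = (7 - 6)*4 + 2^(3/2) = 1*4 + 2*√2 = 4 + 2*√2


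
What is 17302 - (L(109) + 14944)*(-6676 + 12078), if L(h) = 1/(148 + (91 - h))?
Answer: -5246164791/65 ≈ -8.0710e+7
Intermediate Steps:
L(h) = 1/(239 - h)
17302 - (L(109) + 14944)*(-6676 + 12078) = 17302 - (-1/(-239 + 109) + 14944)*(-6676 + 12078) = 17302 - (-1/(-130) + 14944)*5402 = 17302 - (-1*(-1/130) + 14944)*5402 = 17302 - (1/130 + 14944)*5402 = 17302 - 1942721*5402/130 = 17302 - 1*5247289421/65 = 17302 - 5247289421/65 = -5246164791/65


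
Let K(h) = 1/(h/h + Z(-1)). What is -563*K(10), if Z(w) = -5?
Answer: 563/4 ≈ 140.75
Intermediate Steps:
K(h) = -¼ (K(h) = 1/(h/h - 5) = 1/(1 - 5) = 1/(-4) = -¼)
-563*K(10) = -563*(-¼) = 563/4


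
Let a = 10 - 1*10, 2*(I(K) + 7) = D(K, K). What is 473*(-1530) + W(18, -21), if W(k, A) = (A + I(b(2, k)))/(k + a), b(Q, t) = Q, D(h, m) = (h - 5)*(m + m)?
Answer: -6513227/9 ≈ -7.2369e+5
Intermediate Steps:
D(h, m) = 2*m*(-5 + h) (D(h, m) = (-5 + h)*(2*m) = 2*m*(-5 + h))
I(K) = -7 + K*(-5 + K) (I(K) = -7 + (2*K*(-5 + K))/2 = -7 + K*(-5 + K))
a = 0 (a = 10 - 10 = 0)
W(k, A) = (-13 + A)/k (W(k, A) = (A + (-7 + 2*(-5 + 2)))/(k + 0) = (A + (-7 + 2*(-3)))/k = (A + (-7 - 6))/k = (A - 13)/k = (-13 + A)/k)
473*(-1530) + W(18, -21) = 473*(-1530) + (-13 - 21)/18 = -723690 + (1/18)*(-34) = -723690 - 17/9 = -6513227/9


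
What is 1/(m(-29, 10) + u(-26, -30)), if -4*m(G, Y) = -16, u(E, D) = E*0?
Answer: ¼ ≈ 0.25000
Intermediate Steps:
u(E, D) = 0
m(G, Y) = 4 (m(G, Y) = -¼*(-16) = 4)
1/(m(-29, 10) + u(-26, -30)) = 1/(4 + 0) = 1/4 = ¼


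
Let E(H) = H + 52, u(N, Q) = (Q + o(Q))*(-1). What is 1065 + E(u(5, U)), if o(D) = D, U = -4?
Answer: 1125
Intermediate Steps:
u(N, Q) = -2*Q (u(N, Q) = (Q + Q)*(-1) = (2*Q)*(-1) = -2*Q)
E(H) = 52 + H
1065 + E(u(5, U)) = 1065 + (52 - 2*(-4)) = 1065 + (52 + 8) = 1065 + 60 = 1125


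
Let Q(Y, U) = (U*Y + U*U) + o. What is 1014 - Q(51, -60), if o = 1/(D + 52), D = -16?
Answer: 17063/36 ≈ 473.97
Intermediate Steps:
o = 1/36 (o = 1/(-16 + 52) = 1/36 ≈ 0.027778)
Q(Y, U) = 1/36 + U² + U*Y (Q(Y, U) = (U*Y + U*U) + 1/36 = (U*Y + U²) + 1/36 = (U² + U*Y) + 1/36 = 1/36 + U² + U*Y)
1014 - Q(51, -60) = 1014 - (1/36 + (-60)² - 60*51) = 1014 - (1/36 + 3600 - 3060) = 1014 - 1*19441/36 = 1014 - 19441/36 = 17063/36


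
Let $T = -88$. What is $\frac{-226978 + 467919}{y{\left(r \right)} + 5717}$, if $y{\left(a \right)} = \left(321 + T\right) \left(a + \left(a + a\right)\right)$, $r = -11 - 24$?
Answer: $- \frac{240941}{18748} \approx -12.852$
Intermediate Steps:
$r = -35$ ($r = -11 - 24 = -35$)
$y{\left(a \right)} = 699 a$ ($y{\left(a \right)} = \left(321 - 88\right) \left(a + \left(a + a\right)\right) = 233 \left(a + 2 a\right) = 233 \cdot 3 a = 699 a$)
$\frac{-226978 + 467919}{y{\left(r \right)} + 5717} = \frac{-226978 + 467919}{699 \left(-35\right) + 5717} = \frac{240941}{-24465 + 5717} = \frac{240941}{-18748} = 240941 \left(- \frac{1}{18748}\right) = - \frac{240941}{18748}$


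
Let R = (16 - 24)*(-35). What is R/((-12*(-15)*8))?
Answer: 7/36 ≈ 0.19444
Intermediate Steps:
R = 280 (R = -8*(-35) = 280)
R/((-12*(-15)*8)) = 280/((-12*(-15)*8)) = 280/((180*8)) = 280/1440 = 280*(1/1440) = 7/36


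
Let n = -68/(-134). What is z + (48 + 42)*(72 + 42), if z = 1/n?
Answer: 348907/34 ≈ 10262.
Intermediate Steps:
n = 34/67 (n = -68*(-1/134) = 34/67 ≈ 0.50746)
z = 67/34 (z = 1/(34/67) = 67/34 ≈ 1.9706)
z + (48 + 42)*(72 + 42) = 67/34 + (48 + 42)*(72 + 42) = 67/34 + 90*114 = 67/34 + 10260 = 348907/34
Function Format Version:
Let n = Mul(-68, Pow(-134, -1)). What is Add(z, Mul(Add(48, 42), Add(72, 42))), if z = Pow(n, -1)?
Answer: Rational(348907, 34) ≈ 10262.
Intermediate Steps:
n = Rational(34, 67) (n = Mul(-68, Rational(-1, 134)) = Rational(34, 67) ≈ 0.50746)
z = Rational(67, 34) (z = Pow(Rational(34, 67), -1) = Rational(67, 34) ≈ 1.9706)
Add(z, Mul(Add(48, 42), Add(72, 42))) = Add(Rational(67, 34), Mul(Add(48, 42), Add(72, 42))) = Add(Rational(67, 34), Mul(90, 114)) = Add(Rational(67, 34), 10260) = Rational(348907, 34)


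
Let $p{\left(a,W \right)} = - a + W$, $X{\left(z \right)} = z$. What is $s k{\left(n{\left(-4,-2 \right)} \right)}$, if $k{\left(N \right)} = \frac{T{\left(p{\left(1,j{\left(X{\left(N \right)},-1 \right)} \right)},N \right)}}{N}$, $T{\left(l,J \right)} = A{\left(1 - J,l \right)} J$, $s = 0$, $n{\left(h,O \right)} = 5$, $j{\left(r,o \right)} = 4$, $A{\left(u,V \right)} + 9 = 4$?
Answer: $0$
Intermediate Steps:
$A{\left(u,V \right)} = -5$ ($A{\left(u,V \right)} = -9 + 4 = -5$)
$p{\left(a,W \right)} = W - a$
$T{\left(l,J \right)} = - 5 J$
$k{\left(N \right)} = -5$ ($k{\left(N \right)} = \frac{\left(-5\right) N}{N} = -5$)
$s k{\left(n{\left(-4,-2 \right)} \right)} = 0 \left(-5\right) = 0$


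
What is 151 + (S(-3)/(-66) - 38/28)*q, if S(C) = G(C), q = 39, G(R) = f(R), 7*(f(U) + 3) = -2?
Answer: 7701/77 ≈ 100.01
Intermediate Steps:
f(U) = -23/7 (f(U) = -3 + (⅐)*(-2) = -3 - 2/7 = -23/7)
G(R) = -23/7
S(C) = -23/7
151 + (S(-3)/(-66) - 38/28)*q = 151 + (-23/7/(-66) - 38/28)*39 = 151 + (-23/7*(-1/66) - 38*1/28)*39 = 151 + (23/462 - 19/14)*39 = 151 - 302/231*39 = 151 - 3926/77 = 7701/77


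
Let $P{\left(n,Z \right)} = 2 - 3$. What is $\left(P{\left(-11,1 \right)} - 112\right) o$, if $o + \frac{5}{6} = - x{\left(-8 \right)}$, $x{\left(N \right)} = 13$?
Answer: $\frac{9379}{6} \approx 1563.2$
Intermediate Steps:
$P{\left(n,Z \right)} = -1$
$o = - \frac{83}{6}$ ($o = - \frac{5}{6} - 13 = - \frac{83}{6} \approx -13.833$)
$\left(P{\left(-11,1 \right)} - 112\right) o = \left(-1 - 112\right) \left(- \frac{83}{6}\right) = \left(-113\right) \left(- \frac{83}{6}\right) = \frac{9379}{6}$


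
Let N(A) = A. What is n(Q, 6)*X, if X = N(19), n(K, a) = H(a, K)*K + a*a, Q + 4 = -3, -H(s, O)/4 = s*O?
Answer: -21660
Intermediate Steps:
H(s, O) = -4*O*s (H(s, O) = -4*s*O = -4*O*s)
Q = -7 (Q = -4 - 3 = -7)
n(K, a) = a² - 4*a*K² (n(K, a) = (-4*K*a)*K + a*a = -4*a*K² + a² = a² - 4*a*K²)
X = 19
n(Q, 6)*X = (6*(6 - 4*(-7)²))*19 = (6*(6 - 4*49))*19 = (6*(6 - 196))*19 = (6*(-190))*19 = -1140*19 = -21660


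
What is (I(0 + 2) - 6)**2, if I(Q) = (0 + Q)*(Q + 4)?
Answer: 36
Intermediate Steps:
I(Q) = Q*(4 + Q)
(I(0 + 2) - 6)**2 = ((0 + 2)*(4 + (0 + 2)) - 6)**2 = (2*(4 + 2) - 6)**2 = (2*6 - 6)**2 = (12 - 6)**2 = 6**2 = 36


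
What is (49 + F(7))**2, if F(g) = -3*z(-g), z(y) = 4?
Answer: 1369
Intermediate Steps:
F(g) = -12 (F(g) = -3*4 = -12)
(49 + F(7))**2 = (49 - 12)**2 = 37**2 = 1369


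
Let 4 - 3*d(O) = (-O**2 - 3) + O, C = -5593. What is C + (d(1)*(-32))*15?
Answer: -6713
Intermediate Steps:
d(O) = 7/3 - O/3 + O**2/3 (d(O) = 4/3 - ((-O**2 - 3) + O)/3 = 4/3 - ((-3 - O**2) + O)/3 = 4/3 - (-3 + O - O**2)/3 = 4/3 + (1 - O/3 + O**2/3) = 7/3 - O/3 + O**2/3)
C + (d(1)*(-32))*15 = -5593 + ((7/3 - 1/3*1 + (1/3)*1**2)*(-32))*15 = -5593 + ((7/3 - 1/3 + (1/3)*1)*(-32))*15 = -5593 + ((7/3 - 1/3 + 1/3)*(-32))*15 = -5593 + ((7/3)*(-32))*15 = -5593 - 224/3*15 = -5593 - 1120 = -6713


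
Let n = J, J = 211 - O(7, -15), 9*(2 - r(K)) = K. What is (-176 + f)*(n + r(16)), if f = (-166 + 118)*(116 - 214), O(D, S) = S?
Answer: 9219008/9 ≈ 1.0243e+6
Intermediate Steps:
r(K) = 2 - K/9
f = 4704 (f = -48*(-98) = 4704)
J = 226 (J = 211 - 1*(-15) = 211 + 15 = 226)
n = 226
(-176 + f)*(n + r(16)) = (-176 + 4704)*(226 + (2 - 1/9*16)) = 4528*(226 + (2 - 16/9)) = 4528*(226 + 2/9) = 4528*(2036/9) = 9219008/9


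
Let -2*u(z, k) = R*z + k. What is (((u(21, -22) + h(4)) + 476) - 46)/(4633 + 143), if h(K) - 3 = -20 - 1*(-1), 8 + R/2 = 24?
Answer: 89/4776 ≈ 0.018635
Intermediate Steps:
R = 32 (R = -16 + 2*24 = -16 + 48 = 32)
u(z, k) = -16*z - k/2 (u(z, k) = -(32*z + k)/2 = -(k + 32*z)/2 = -16*z - k/2)
h(K) = -16 (h(K) = 3 + (-20 - 1*(-1)) = 3 + (-20 + 1) = 3 - 19 = -16)
(((u(21, -22) + h(4)) + 476) - 46)/(4633 + 143) = ((((-16*21 - 1/2*(-22)) - 16) + 476) - 46)/(4633 + 143) = ((((-336 + 11) - 16) + 476) - 46)/4776 = (((-325 - 16) + 476) - 46)*(1/4776) = ((-341 + 476) - 46)*(1/4776) = (135 - 46)*(1/4776) = 89*(1/4776) = 89/4776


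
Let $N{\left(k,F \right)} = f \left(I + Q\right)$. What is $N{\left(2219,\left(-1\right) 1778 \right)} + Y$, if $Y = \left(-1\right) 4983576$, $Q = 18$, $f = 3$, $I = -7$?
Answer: $-4983543$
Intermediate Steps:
$Y = -4983576$
$N{\left(k,F \right)} = 33$ ($N{\left(k,F \right)} = 3 \left(-7 + 18\right) = 3 \cdot 11 = 33$)
$N{\left(2219,\left(-1\right) 1778 \right)} + Y = 33 - 4983576 = -4983543$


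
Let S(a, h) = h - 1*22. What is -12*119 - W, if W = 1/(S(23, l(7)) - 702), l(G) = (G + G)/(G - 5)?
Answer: -1023875/717 ≈ -1428.0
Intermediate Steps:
l(G) = 2*G/(-5 + G) (l(G) = (2*G)/(-5 + G) = 2*G/(-5 + G))
S(a, h) = -22 + h (S(a, h) = h - 22 = -22 + h)
W = -1/717 (W = 1/((-22 + 2*7/(-5 + 7)) - 702) = 1/((-22 + 2*7/2) - 702) = 1/((-22 + 2*7*(½)) - 702) = 1/((-22 + 7) - 702) = 1/(-15 - 702) = 1/(-717) = -1/717 ≈ -0.0013947)
-12*119 - W = -12*119 - 1*(-1/717) = -1428 + 1/717 = -1023875/717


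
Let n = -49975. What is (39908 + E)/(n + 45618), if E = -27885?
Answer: -12023/4357 ≈ -2.7595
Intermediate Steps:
(39908 + E)/(n + 45618) = (39908 - 27885)/(-49975 + 45618) = 12023/(-4357) = 12023*(-1/4357) = -12023/4357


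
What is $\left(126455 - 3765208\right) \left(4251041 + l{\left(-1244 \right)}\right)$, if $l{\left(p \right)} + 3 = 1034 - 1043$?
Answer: $-15468444526837$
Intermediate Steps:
$l{\left(p \right)} = -12$ ($l{\left(p \right)} = -3 + \left(1034 - 1043\right) = -3 - 9 = -12$)
$\left(126455 - 3765208\right) \left(4251041 + l{\left(-1244 \right)}\right) = \left(126455 - 3765208\right) \left(4251041 - 12\right) = \left(-3638753\right) 4251029 = -15468444526837$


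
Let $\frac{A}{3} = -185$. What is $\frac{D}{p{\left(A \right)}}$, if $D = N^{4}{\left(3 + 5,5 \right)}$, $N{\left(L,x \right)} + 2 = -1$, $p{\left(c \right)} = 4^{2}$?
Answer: $\frac{81}{16} \approx 5.0625$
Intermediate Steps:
$A = -555$ ($A = 3 \left(-185\right) = -555$)
$p{\left(c \right)} = 16$
$N{\left(L,x \right)} = -3$ ($N{\left(L,x \right)} = -2 - 1 = -3$)
$D = 81$ ($D = \left(-3\right)^{4} = 81$)
$\frac{D}{p{\left(A \right)}} = \frac{81}{16}$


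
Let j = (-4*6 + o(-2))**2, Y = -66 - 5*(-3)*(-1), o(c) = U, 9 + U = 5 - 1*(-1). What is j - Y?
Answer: 810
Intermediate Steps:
U = -3 (U = -9 + (5 - 1*(-1)) = -9 + (5 + 1) = -9 + 6 = -3)
o(c) = -3
Y = -81 (Y = -66 + 15*(-1) = -66 - 15 = -81)
j = 729 (j = (-4*6 - 3)**2 = (-24 - 3)**2 = (-27)**2 = 729)
j - Y = 729 - 1*(-81) = 729 + 81 = 810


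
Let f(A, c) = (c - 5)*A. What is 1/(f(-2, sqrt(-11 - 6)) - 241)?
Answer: I/(-231*I + 2*sqrt(17)) ≈ -0.0043235 + 0.00015434*I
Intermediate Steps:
f(A, c) = A*(-5 + c) (f(A, c) = (-5 + c)*A = A*(-5 + c))
1/(f(-2, sqrt(-11 - 6)) - 241) = 1/(-2*(-5 + sqrt(-11 - 6)) - 241) = 1/(-2*(-5 + sqrt(-17)) - 241) = 1/(-2*(-5 + I*sqrt(17)) - 241) = 1/((10 - 2*I*sqrt(17)) - 241) = 1/(-231 - 2*I*sqrt(17))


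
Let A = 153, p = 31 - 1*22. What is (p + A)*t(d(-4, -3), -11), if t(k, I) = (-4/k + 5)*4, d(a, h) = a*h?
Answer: 3024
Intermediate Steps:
p = 9 (p = 31 - 22 = 9)
t(k, I) = 20 - 16/k (t(k, I) = (5 - 4/k)*4 = 20 - 16/k)
(p + A)*t(d(-4, -3), -11) = (9 + 153)*(20 - 16/((-4*(-3)))) = 162*(20 - 16/12) = 162*(20 - 16*1/12) = 162*(20 - 4/3) = 162*(56/3) = 3024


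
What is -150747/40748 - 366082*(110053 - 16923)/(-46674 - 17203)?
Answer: 1389220763195561/2602859996 ≈ 5.3373e+5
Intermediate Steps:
-150747/40748 - 366082*(110053 - 16923)/(-46674 - 17203) = -150747*1/40748 - 366082/((-63877/93130)) = -150747/40748 - 366082/((-63877*1/93130)) = -150747/40748 - 366082/(-63877/93130) = -150747/40748 - 366082*(-93130/63877) = -150747/40748 + 34093216660/63877 = 1389220763195561/2602859996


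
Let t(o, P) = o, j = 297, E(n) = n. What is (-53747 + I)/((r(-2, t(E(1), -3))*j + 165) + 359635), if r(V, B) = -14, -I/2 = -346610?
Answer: 639473/355642 ≈ 1.7981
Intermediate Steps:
I = 693220 (I = -2*(-346610) = 693220)
(-53747 + I)/((r(-2, t(E(1), -3))*j + 165) + 359635) = (-53747 + 693220)/((-14*297 + 165) + 359635) = 639473/((-4158 + 165) + 359635) = 639473/(-3993 + 359635) = 639473/355642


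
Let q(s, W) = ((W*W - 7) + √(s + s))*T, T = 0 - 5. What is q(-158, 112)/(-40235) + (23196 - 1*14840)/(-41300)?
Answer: 112634342/83085275 + 2*I*√79/8047 ≈ 1.3556 + 0.0022091*I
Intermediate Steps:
T = -5
q(s, W) = 35 - 5*W² - 5*√2*√s (q(s, W) = ((W*W - 7) + √(s + s))*(-5) = ((W² - 7) + √(2*s))*(-5) = ((-7 + W²) + √2*√s)*(-5) = (-7 + W² + √2*√s)*(-5) = 35 - 5*W² - 5*√2*√s)
q(-158, 112)/(-40235) + (23196 - 1*14840)/(-41300) = (35 - 5*112² - 5*√2*√(-158))/(-40235) + (23196 - 1*14840)/(-41300) = (35 - 5*12544 - 5*√2*I*√158)*(-1/40235) + (23196 - 14840)*(-1/41300) = (35 - 62720 - 10*I*√79)*(-1/40235) + 8356*(-1/41300) = (-62685 - 10*I*√79)*(-1/40235) - 2089/10325 = (12537/8047 + 2*I*√79/8047) - 2089/10325 = 112634342/83085275 + 2*I*√79/8047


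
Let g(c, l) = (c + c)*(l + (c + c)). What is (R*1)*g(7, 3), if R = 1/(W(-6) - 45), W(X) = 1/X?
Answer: -1428/271 ≈ -5.2694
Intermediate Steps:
R = -6/271 (R = 1/(1/(-6) - 45) = 1/(-1/6 - 45) = 1/(-271/6) = -6/271 ≈ -0.022140)
g(c, l) = 2*c*(l + 2*c) (g(c, l) = (2*c)*(l + 2*c) = 2*c*(l + 2*c))
(R*1)*g(7, 3) = (-6/271*1)*(2*7*(3 + 2*7)) = -12*7*(3 + 14)/271 = -12*7*17/271 = -6/271*238 = -1428/271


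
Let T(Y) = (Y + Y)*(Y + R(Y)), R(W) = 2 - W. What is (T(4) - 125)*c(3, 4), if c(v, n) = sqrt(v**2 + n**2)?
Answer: -545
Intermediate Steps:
c(v, n) = sqrt(n**2 + v**2)
T(Y) = 4*Y (T(Y) = (Y + Y)*(Y + (2 - Y)) = (2*Y)*2 = 4*Y)
(T(4) - 125)*c(3, 4) = (4*4 - 125)*sqrt(4**2 + 3**2) = (16 - 125)*sqrt(16 + 9) = -109*sqrt(25) = -109*5 = -545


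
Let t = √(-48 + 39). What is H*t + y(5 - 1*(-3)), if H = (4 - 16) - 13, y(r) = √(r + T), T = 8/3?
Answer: -75*I + 4*√6/3 ≈ 3.266 - 75.0*I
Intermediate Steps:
T = 8/3 (T = 8*(⅓) = 8/3 ≈ 2.6667)
y(r) = √(8/3 + r) (y(r) = √(r + 8/3) = √(8/3 + r))
H = -25 (H = -12 - 13 = -25)
t = 3*I (t = √(-9) = 3*I ≈ 3.0*I)
H*t + y(5 - 1*(-3)) = -75*I + √(24 + 9*(5 - 1*(-3)))/3 = -75*I + √(24 + 9*(5 + 3))/3 = -75*I + √(24 + 9*8)/3 = -75*I + √(24 + 72)/3 = -75*I + √96/3 = -75*I + (4*√6)/3 = -75*I + 4*√6/3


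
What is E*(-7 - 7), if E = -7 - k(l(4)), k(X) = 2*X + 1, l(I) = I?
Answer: 224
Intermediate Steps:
k(X) = 1 + 2*X
E = -16 (E = -7 - (1 + 2*4) = -7 - (1 + 8) = -7 - 1*9 = -7 - 9 = -16)
E*(-7 - 7) = -16*(-7 - 7) = -16*(-14) = 224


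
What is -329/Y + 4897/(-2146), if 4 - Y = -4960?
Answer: -12507371/5326372 ≈ -2.3482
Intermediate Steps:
Y = 4964 (Y = 4 - 1*(-4960) = 4 + 4960 = 4964)
-329/Y + 4897/(-2146) = -329/4964 + 4897/(-2146) = -329*1/4964 + 4897*(-1/2146) = -329/4964 - 4897/2146 = -12507371/5326372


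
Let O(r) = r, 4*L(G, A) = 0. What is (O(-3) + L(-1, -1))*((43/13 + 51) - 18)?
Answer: -1416/13 ≈ -108.92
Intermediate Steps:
L(G, A) = 0 (L(G, A) = (¼)*0 = 0)
(O(-3) + L(-1, -1))*((43/13 + 51) - 18) = (-3 + 0)*((43/13 + 51) - 18) = -3*((43*(1/13) + 51) - 18) = -3*((43/13 + 51) - 18) = -3*(706/13 - 18) = -3*472/13 = -1416/13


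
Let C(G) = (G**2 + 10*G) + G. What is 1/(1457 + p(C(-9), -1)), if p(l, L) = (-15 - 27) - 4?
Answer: 1/1411 ≈ 0.00070872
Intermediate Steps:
C(G) = G**2 + 11*G
p(l, L) = -46 (p(l, L) = -42 - 4 = -46)
1/(1457 + p(C(-9), -1)) = 1/(1457 - 46) = 1/1411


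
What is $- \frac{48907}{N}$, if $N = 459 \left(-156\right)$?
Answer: $\frac{48907}{71604} \approx 0.68302$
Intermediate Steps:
$N = -71604$
$- \frac{48907}{N} = - \frac{48907}{-71604} = \left(-48907\right) \left(- \frac{1}{71604}\right) = \frac{48907}{71604}$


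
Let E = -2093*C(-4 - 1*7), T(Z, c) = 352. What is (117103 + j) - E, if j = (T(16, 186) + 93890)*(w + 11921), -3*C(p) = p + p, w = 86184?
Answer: 27737231585/3 ≈ 9.2457e+9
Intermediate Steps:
C(p) = -2*p/3 (C(p) = -(p + p)/3 = -2*p/3)
j = 9245611410 (j = (352 + 93890)*(86184 + 11921) = 94242*98105 = 9245611410)
E = -46046/3 (E = -(-4186)*(-4 - 1*7)/3 = -(-4186)*(-4 - 7)/3 = -(-4186)*(-11)/3 = -2093*22/3 = -46046/3 ≈ -15349.)
(117103 + j) - E = (117103 + 9245611410) - 1*(-46046/3) = 9245728513 + 46046/3 = 27737231585/3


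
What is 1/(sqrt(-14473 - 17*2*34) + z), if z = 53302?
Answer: 53302/2841118833 - I*sqrt(15629)/2841118833 ≈ 1.8761e-5 - 4.4002e-8*I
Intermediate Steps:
1/(sqrt(-14473 - 17*2*34) + z) = 1/(sqrt(-14473 - 17*2*34) + 53302) = 1/(sqrt(-14473 - 34*34) + 53302) = 1/(sqrt(-14473 - 1156) + 53302) = 1/(sqrt(-15629) + 53302) = 1/(I*sqrt(15629) + 53302) = 1/(53302 + I*sqrt(15629))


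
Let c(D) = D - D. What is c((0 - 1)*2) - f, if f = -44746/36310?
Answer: 22373/18155 ≈ 1.2323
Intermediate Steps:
f = -22373/18155 (f = -44746*1/36310 = -22373/18155 ≈ -1.2323)
c(D) = 0
c((0 - 1)*2) - f = 0 - 1*(-22373/18155) = 0 + 22373/18155 = 22373/18155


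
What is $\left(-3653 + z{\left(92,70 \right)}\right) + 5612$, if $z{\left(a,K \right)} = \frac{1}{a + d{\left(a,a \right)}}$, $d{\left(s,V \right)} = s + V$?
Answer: $\frac{540685}{276} \approx 1959.0$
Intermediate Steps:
$d{\left(s,V \right)} = V + s$
$z{\left(a,K \right)} = \frac{1}{3 a}$ ($z{\left(a,K \right)} = \frac{1}{a + \left(a + a\right)} = \frac{1}{a + 2 a} = \frac{1}{3 a}$)
$\left(-3653 + z{\left(92,70 \right)}\right) + 5612 = \left(-3653 + \frac{1}{3 \cdot 92}\right) + 5612 = \left(-3653 + \frac{1}{3} \cdot \frac{1}{92}\right) + 5612 = \left(-3653 + \frac{1}{276}\right) + 5612 = - \frac{1008227}{276} + 5612 = \frac{540685}{276}$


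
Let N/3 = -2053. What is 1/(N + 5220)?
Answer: -1/939 ≈ -0.0010650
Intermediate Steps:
N = -6159 (N = 3*(-2053) = -6159)
1/(N + 5220) = 1/(-6159 + 5220) = 1/(-939) = -1/939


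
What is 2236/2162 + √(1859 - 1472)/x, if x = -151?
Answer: 1118/1081 - 3*√43/151 ≈ 0.90395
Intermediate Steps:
2236/2162 + √(1859 - 1472)/x = 2236/2162 + √(1859 - 1472)/(-151) = 2236*(1/2162) + √387*(-1/151) = 1118/1081 + (3*√43)*(-1/151) = 1118/1081 - 3*√43/151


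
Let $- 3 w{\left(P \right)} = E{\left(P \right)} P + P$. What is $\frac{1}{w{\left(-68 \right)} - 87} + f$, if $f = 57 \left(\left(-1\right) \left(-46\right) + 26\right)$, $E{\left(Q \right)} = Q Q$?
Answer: $\frac{1289636859}{314239} \approx 4104.0$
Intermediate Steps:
$E{\left(Q \right)} = Q^{2}$
$w{\left(P \right)} = - \frac{P}{3} - \frac{P^{3}}{3}$ ($w{\left(P \right)} = - \frac{P^{2} P + P}{3} = - \frac{P^{3} + P}{3} = - \frac{P + P^{3}}{3} = - \frac{P}{3} - \frac{P^{3}}{3}$)
$f = 4104$ ($f = 57 \left(46 + 26\right) = 57 \cdot 72 = 4104$)
$\frac{1}{w{\left(-68 \right)} - 87} + f = \frac{1}{\left(- \frac{1}{3}\right) \left(-68\right) \left(1 + \left(-68\right)^{2}\right) - 87} + 4104 = \frac{1}{\left(- \frac{1}{3}\right) \left(-68\right) \left(1 + 4624\right) - 87} + 4104 = \frac{1}{\left(- \frac{1}{3}\right) \left(-68\right) 4625 - 87} + 4104 = \frac{1}{\frac{314500}{3} - 87} + 4104 = \frac{1}{\frac{314239}{3}} + 4104 = \frac{3}{314239} + 4104 = \frac{1289636859}{314239}$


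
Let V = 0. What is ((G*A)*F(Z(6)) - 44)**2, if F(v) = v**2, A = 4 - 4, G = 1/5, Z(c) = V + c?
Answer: 1936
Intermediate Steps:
Z(c) = c (Z(c) = 0 + c = c)
G = 1/5 ≈ 0.20000
A = 0
((G*A)*F(Z(6)) - 44)**2 = (((1/5)*0)*6**2 - 44)**2 = (0*36 - 44)**2 = (0 - 44)**2 = (-44)**2 = 1936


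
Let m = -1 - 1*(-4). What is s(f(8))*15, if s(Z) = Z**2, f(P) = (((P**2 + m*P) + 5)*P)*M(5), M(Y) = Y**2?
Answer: 5189400000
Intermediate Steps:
m = 3 (m = -1 + 4 = 3)
f(P) = 25*P*(5 + P**2 + 3*P) (f(P) = (((P**2 + 3*P) + 5)*P)*5**2 = ((5 + P**2 + 3*P)*P)*25 = (P*(5 + P**2 + 3*P))*25 = 25*P*(5 + P**2 + 3*P))
s(f(8))*15 = (25*8*(5 + 8**2 + 3*8))**2*15 = (25*8*(5 + 64 + 24))**2*15 = (25*8*93)**2*15 = 18600**2*15 = 345960000*15 = 5189400000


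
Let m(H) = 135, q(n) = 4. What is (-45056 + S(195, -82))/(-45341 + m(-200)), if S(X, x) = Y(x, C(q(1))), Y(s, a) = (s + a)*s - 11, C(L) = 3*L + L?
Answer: 5665/6458 ≈ 0.87721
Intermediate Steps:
C(L) = 4*L
Y(s, a) = -11 + s*(a + s) (Y(s, a) = (a + s)*s - 11 = s*(a + s) - 11 = -11 + s*(a + s))
S(X, x) = -11 + x**2 + 16*x (S(X, x) = -11 + x**2 + (4*4)*x = -11 + x**2 + 16*x)
(-45056 + S(195, -82))/(-45341 + m(-200)) = (-45056 + (-11 + (-82)**2 + 16*(-82)))/(-45341 + 135) = (-45056 + (-11 + 6724 - 1312))/(-45206) = (-45056 + 5401)*(-1/45206) = -39655*(-1/45206) = 5665/6458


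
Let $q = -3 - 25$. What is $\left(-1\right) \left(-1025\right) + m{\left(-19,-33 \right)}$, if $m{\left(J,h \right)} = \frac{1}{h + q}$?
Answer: $\frac{62524}{61} \approx 1025.0$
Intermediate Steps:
$q = -28$
$m{\left(J,h \right)} = \frac{1}{-28 + h}$ ($m{\left(J,h \right)} = \frac{1}{h - 28} = \frac{1}{-28 + h}$)
$\left(-1\right) \left(-1025\right) + m{\left(-19,-33 \right)} = \left(-1\right) \left(-1025\right) + \frac{1}{-28 - 33} = 1025 + \frac{1}{-61} = 1025 - \frac{1}{61} = \frac{62524}{61}$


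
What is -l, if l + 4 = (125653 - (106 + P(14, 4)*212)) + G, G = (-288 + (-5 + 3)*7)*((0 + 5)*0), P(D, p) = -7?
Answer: -127027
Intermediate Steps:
G = 0 (G = (-288 - 2*7)*(5*0) = (-288 - 14)*0 = -302*0 = 0)
l = 127027 (l = -4 + ((125653 - (106 - 7*212)) + 0) = -4 + ((125653 - (106 - 1484)) + 0) = -4 + ((125653 - 1*(-1378)) + 0) = -4 + ((125653 + 1378) + 0) = -4 + (127031 + 0) = -4 + 127031 = 127027)
-l = -1*127027 = -127027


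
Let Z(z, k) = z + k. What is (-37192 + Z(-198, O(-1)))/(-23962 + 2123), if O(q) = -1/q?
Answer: 37389/21839 ≈ 1.7120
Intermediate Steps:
Z(z, k) = k + z
(-37192 + Z(-198, O(-1)))/(-23962 + 2123) = (-37192 + (-1/(-1) - 198))/(-23962 + 2123) = (-37192 + (-1*(-1) - 198))/(-21839) = (-37192 + (1 - 198))*(-1/21839) = (-37192 - 197)*(-1/21839) = -37389*(-1/21839) = 37389/21839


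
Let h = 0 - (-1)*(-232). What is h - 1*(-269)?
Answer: 37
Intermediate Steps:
h = -232 (h = 0 - 1*232 = 0 - 232 = -232)
h - 1*(-269) = -232 - 1*(-269) = -232 + 269 = 37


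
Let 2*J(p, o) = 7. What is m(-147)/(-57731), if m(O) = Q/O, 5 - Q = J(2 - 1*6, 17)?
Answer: 1/5657638 ≈ 1.7675e-7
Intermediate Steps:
J(p, o) = 7/2 (J(p, o) = (½)*7 = 7/2)
Q = 3/2 (Q = 5 - 1*7/2 = 5 - 7/2 = 3/2 ≈ 1.5000)
m(O) = 3/(2*O)
m(-147)/(-57731) = ((3/2)/(-147))/(-57731) = ((3/2)*(-1/147))*(-1/57731) = -1/98*(-1/57731) = 1/5657638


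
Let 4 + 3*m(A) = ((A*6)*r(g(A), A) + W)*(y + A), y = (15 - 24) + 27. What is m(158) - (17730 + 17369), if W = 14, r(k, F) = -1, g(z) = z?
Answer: -89895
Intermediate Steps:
y = 18 (y = -9 + 27 = 18)
m(A) = -4/3 + (14 - 6*A)*(18 + A)/3 (m(A) = -4/3 + (((A*6)*(-1) + 14)*(18 + A))/3 = -4/3 + (((6*A)*(-1) + 14)*(18 + A))/3 = -4/3 + ((-6*A + 14)*(18 + A))/3 = -4/3 + ((14 - 6*A)*(18 + A))/3 = -4/3 + (14 - 6*A)*(18 + A)/3)
m(158) - (17730 + 17369) = (248/3 - 2*158² - 94/3*158) - (17730 + 17369) = (248/3 - 2*24964 - 14852/3) - 1*35099 = (248/3 - 49928 - 14852/3) - 35099 = -54796 - 35099 = -89895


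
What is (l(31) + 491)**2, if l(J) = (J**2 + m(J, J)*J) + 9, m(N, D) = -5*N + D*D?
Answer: 699443809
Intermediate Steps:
m(N, D) = D**2 - 5*N (m(N, D) = -5*N + D**2 = D**2 - 5*N)
l(J) = 9 + J**2 + J*(J**2 - 5*J) (l(J) = (J**2 + (J**2 - 5*J)*J) + 9 = (J**2 + J*(J**2 - 5*J)) + 9 = 9 + J**2 + J*(J**2 - 5*J))
(l(31) + 491)**2 = ((9 + 31**3 - 4*31**2) + 491)**2 = ((9 + 29791 - 4*961) + 491)**2 = ((9 + 29791 - 3844) + 491)**2 = (25956 + 491)**2 = 26447**2 = 699443809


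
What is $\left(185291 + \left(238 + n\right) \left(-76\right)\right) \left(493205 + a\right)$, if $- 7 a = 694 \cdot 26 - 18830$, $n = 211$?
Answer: $\frac{522013058907}{7} \approx 7.4573 \cdot 10^{10}$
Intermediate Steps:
$a = \frac{786}{7}$ ($a = - \frac{694 \cdot 26 - 18830}{7} = - \frac{18044 - 18830}{7} = \left(- \frac{1}{7}\right) \left(-786\right) = \frac{786}{7} \approx 112.29$)
$\left(185291 + \left(238 + n\right) \left(-76\right)\right) \left(493205 + a\right) = \left(185291 + \left(238 + 211\right) \left(-76\right)\right) \left(493205 + \frac{786}{7}\right) = \left(185291 + 449 \left(-76\right)\right) \frac{3453221}{7} = \left(185291 - 34124\right) \frac{3453221}{7} = 151167 \cdot \frac{3453221}{7} = \frac{522013058907}{7}$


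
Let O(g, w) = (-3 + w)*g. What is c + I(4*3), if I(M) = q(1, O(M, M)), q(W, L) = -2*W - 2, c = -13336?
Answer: -13340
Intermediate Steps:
O(g, w) = g*(-3 + w)
q(W, L) = -2 - 2*W
I(M) = -4 (I(M) = -2 - 2*1 = -2 - 2 = -4)
c + I(4*3) = -13336 - 4 = -13340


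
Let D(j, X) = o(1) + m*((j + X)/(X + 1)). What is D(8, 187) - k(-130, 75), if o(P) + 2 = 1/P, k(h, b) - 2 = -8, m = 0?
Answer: 5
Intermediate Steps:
k(h, b) = -6 (k(h, b) = 2 - 8 = -6)
o(P) = -2 + 1/P
D(j, X) = -1 (D(j, X) = (-2 + 1/1) + 0*((j + X)/(X + 1)) = (-2 + 1) + 0*((X + j)/(1 + X)) = -1 + 0*((X + j)/(1 + X)) = -1 + 0 = -1)
D(8, 187) - k(-130, 75) = -1 - 1*(-6) = -1 + 6 = 5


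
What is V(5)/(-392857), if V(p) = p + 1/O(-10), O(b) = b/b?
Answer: -6/392857 ≈ -1.5273e-5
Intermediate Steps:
O(b) = 1
V(p) = 1 + p (V(p) = p + 1/1 = p + 1 = 1 + p)
V(5)/(-392857) = (1 + 5)/(-392857) = 6*(-1/392857) = -6/392857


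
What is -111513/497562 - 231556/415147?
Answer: -53835917961/68853790538 ≈ -0.78189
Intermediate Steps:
-111513/497562 - 231556/415147 = -111513*1/497562 - 231556*1/415147 = -37171/165854 - 231556/415147 = -53835917961/68853790538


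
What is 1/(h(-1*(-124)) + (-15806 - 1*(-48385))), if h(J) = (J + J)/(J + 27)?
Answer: 151/4919677 ≈ 3.0693e-5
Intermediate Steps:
h(J) = 2*J/(27 + J) (h(J) = (2*J)/(27 + J) = 2*J/(27 + J))
1/(h(-1*(-124)) + (-15806 - 1*(-48385))) = 1/(2*(-1*(-124))/(27 - 1*(-124)) + (-15806 - 1*(-48385))) = 1/(2*124/(27 + 124) + (-15806 + 48385)) = 1/(2*124/151 + 32579) = 1/(2*124*(1/151) + 32579) = 1/(248/151 + 32579) = 1/(4919677/151) = 151/4919677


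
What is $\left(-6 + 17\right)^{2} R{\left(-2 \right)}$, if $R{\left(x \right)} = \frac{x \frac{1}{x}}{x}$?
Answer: $- \frac{121}{2} \approx -60.5$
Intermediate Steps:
$R{\left(x \right)} = \frac{1}{x}$ ($R{\left(x \right)} = 1 \frac{1}{x} = \frac{1}{x}$)
$\left(-6 + 17\right)^{2} R{\left(-2 \right)} = \frac{\left(-6 + 17\right)^{2}}{-2} = 11^{2} \left(- \frac{1}{2}\right) = 121 \left(- \frac{1}{2}\right) = - \frac{121}{2}$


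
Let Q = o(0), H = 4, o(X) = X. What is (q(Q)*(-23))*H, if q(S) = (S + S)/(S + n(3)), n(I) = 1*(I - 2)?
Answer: 0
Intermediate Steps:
n(I) = -2 + I (n(I) = 1*(-2 + I) = -2 + I)
Q = 0
q(S) = 2*S/(1 + S) (q(S) = (S + S)/(S + (-2 + 3)) = (2*S)/(S + 1) = (2*S)/(1 + S) = 2*S/(1 + S))
(q(Q)*(-23))*H = ((2*0/(1 + 0))*(-23))*4 = ((2*0/1)*(-23))*4 = ((2*0*1)*(-23))*4 = (0*(-23))*4 = 0*4 = 0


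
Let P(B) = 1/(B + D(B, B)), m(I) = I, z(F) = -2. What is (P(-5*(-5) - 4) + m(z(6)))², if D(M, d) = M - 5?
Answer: 5329/1369 ≈ 3.8926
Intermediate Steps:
D(M, d) = -5 + M
P(B) = 1/(-5 + 2*B) (P(B) = 1/(B + (-5 + B)) = 1/(-5 + 2*B))
(P(-5*(-5) - 4) + m(z(6)))² = (1/(-5 + 2*(-5*(-5) - 4)) - 2)² = (1/(-5 + 2*(25 - 4)) - 2)² = (1/(-5 + 2*21) - 2)² = (1/(-5 + 42) - 2)² = (1/37 - 2)² = (-73/37)² = 5329/1369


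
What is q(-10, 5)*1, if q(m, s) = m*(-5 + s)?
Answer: 0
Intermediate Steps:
q(-10, 5)*1 = -10*(-5 + 5)*1 = -10*0*1 = 0*1 = 0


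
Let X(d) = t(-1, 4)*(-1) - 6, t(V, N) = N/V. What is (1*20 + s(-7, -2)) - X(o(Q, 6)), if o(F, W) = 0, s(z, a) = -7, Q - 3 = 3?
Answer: 15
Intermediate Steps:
Q = 6 (Q = 3 + 3 = 6)
X(d) = -2 (X(d) = (4/(-1))*(-1) - 6 = (4*(-1))*(-1) - 6 = -4*(-1) - 6 = 4 - 6 = -2)
(1*20 + s(-7, -2)) - X(o(Q, 6)) = (1*20 - 7) - 1*(-2) = (20 - 7) + 2 = 13 + 2 = 15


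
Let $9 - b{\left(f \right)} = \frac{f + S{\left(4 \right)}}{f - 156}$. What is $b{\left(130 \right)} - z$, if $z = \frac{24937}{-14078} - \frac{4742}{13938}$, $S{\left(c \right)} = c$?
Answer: $\frac{20745306671}{1275424566} \approx 16.265$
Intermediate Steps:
$z = - \frac{207164891}{98109582}$ ($z = 24937 \left(- \frac{1}{14078}\right) - \frac{2371}{6969} = - \frac{24937}{14078} - \frac{2371}{6969} = - \frac{207164891}{98109582} \approx -2.1116$)
$b{\left(f \right)} = 9 - \frac{4 + f}{-156 + f}$ ($b{\left(f \right)} = 9 - \frac{f + 4}{f - 156} = 9 - \frac{4 + f}{-156 + f}$)
$b{\left(130 \right)} - z = \frac{8 \left(-176 + 130\right)}{-156 + 130} - - \frac{207164891}{98109582} = 8 \frac{1}{-26} \left(-46\right) + \frac{207164891}{98109582} = 8 \left(- \frac{1}{26}\right) \left(-46\right) + \frac{207164891}{98109582} = \frac{184}{13} + \frac{207164891}{98109582} = \frac{20745306671}{1275424566}$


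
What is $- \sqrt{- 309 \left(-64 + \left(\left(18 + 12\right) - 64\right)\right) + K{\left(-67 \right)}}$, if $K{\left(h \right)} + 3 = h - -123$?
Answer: $- \sqrt{30335} \approx -174.17$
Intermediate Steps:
$K{\left(h \right)} = 120 + h$ ($K{\left(h \right)} = -3 + \left(h - -123\right) = -3 + \left(h + 123\right) = -3 + \left(123 + h\right) = 120 + h$)
$- \sqrt{- 309 \left(-64 + \left(\left(18 + 12\right) - 64\right)\right) + K{\left(-67 \right)}} = - \sqrt{- 309 \left(-64 + \left(\left(18 + 12\right) - 64\right)\right) + \left(120 - 67\right)} = - \sqrt{- 309 \left(-64 + \left(30 - 64\right)\right) + 53} = - \sqrt{- 309 \left(-64 - 34\right) + 53} = - \sqrt{\left(-309\right) \left(-98\right) + 53} = - \sqrt{30282 + 53} = - \sqrt{30335}$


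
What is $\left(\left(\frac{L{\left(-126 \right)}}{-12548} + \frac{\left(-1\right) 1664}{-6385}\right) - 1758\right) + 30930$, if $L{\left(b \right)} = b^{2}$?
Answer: $\frac{584287599043}{20029745} \approx 29171.0$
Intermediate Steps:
$\left(\left(\frac{L{\left(-126 \right)}}{-12548} + \frac{\left(-1\right) 1664}{-6385}\right) - 1758\right) + 30930 = \left(\left(\frac{\left(-126\right)^{2}}{-12548} + \frac{\left(-1\right) 1664}{-6385}\right) - 1758\right) + 30930 = \left(\left(15876 \left(- \frac{1}{12548}\right) - - \frac{1664}{6385}\right) - 1758\right) + 30930 = \left(\left(- \frac{3969}{3137} + \frac{1664}{6385}\right) - 1758\right) + 30930 = \left(- \frac{20122097}{20029745} - 1758\right) + 30930 = - \frac{35232413807}{20029745} + 30930 = \frac{584287599043}{20029745}$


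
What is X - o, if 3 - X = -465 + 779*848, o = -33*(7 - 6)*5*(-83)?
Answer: -673819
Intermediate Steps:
o = 13695 (o = -33*5*(-83) = -165*(-83) = 13695)
X = -660124 (X = 3 - (-465 + 779*848) = 3 - (-465 + 660592) = 3 - 1*660127 = 3 - 660127 = -660124)
X - o = -660124 - 1*13695 = -660124 - 13695 = -673819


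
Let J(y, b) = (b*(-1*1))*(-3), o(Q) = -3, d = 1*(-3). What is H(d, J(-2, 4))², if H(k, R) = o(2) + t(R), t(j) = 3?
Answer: 0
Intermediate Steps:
d = -3
J(y, b) = 3*b (J(y, b) = (b*(-1))*(-3) = -b*(-3) = 3*b)
H(k, R) = 0 (H(k, R) = -3 + 3 = 0)
H(d, J(-2, 4))² = 0² = 0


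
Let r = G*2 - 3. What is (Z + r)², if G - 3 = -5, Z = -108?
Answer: 13225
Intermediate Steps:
G = -2 (G = 3 - 5 = -2)
r = -7 (r = -2*2 - 3 = -4 - 3 = -7)
(Z + r)² = (-108 - 7)² = (-115)² = 13225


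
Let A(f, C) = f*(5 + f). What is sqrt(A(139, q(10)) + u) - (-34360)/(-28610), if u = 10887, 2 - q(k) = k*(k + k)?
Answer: -3436/2861 + sqrt(30903) ≈ 174.59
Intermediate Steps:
q(k) = 2 - 2*k**2 (q(k) = 2 - k*(k + k) = 2 - k*2*k = 2 - 2*k**2)
sqrt(A(139, q(10)) + u) - (-34360)/(-28610) = sqrt(139*(5 + 139) + 10887) - (-34360)/(-28610) = sqrt(139*144 + 10887) - (-34360)*(-1)/28610 = sqrt(20016 + 10887) - 1*3436/2861 = sqrt(30903) - 3436/2861 = -3436/2861 + sqrt(30903)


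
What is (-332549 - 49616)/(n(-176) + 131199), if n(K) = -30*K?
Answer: -54595/19497 ≈ -2.8002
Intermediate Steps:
(-332549 - 49616)/(n(-176) + 131199) = (-332549 - 49616)/(-30*(-176) + 131199) = -382165/(5280 + 131199) = -382165/136479 = -382165*1/136479 = -54595/19497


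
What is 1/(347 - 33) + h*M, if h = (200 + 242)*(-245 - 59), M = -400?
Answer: 16876620801/314 ≈ 5.3747e+7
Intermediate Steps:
h = -134368 (h = 442*(-304) = -134368)
1/(347 - 33) + h*M = 1/(347 - 33) - 134368*(-400) = 1/314 + 53747200 = 16876620801/314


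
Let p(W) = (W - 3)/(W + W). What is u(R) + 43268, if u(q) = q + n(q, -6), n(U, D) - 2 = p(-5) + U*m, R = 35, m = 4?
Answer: 217229/5 ≈ 43446.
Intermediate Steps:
p(W) = (-3 + W)/(2*W) (p(W) = (-3 + W)/((2*W)) = (-3 + W)*(1/(2*W)) = (-3 + W)/(2*W))
n(U, D) = 14/5 + 4*U (n(U, D) = 2 + ((½)*(-3 - 5)/(-5) + U*4) = 2 + ((½)*(-⅕)*(-8) + 4*U) = 2 + (⅘ + 4*U) = 14/5 + 4*U)
u(q) = 14/5 + 5*q (u(q) = q + (14/5 + 4*q) = 14/5 + 5*q)
u(R) + 43268 = (14/5 + 5*35) + 43268 = (14/5 + 175) + 43268 = 889/5 + 43268 = 217229/5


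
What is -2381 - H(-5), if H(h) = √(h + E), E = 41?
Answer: -2387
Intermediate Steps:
H(h) = √(41 + h) (H(h) = √(h + 41) = √(41 + h))
-2381 - H(-5) = -2381 - √(41 - 5) = -2381 - √36 = -2381 - 1*6 = -2381 - 6 = -2387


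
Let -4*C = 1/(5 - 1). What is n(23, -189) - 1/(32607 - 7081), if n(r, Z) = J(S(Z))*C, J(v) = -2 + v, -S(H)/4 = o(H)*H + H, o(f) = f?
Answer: 907002591/102104 ≈ 8883.1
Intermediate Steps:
S(H) = -4*H - 4*H² (S(H) = -4*(H*H + H) = -4*(H² + H) = -4*(H + H²) = -4*H - 4*H²)
C = -1/16 (C = -1/(4*(5 - 1)) = -¼/4 = -¼*¼ = -1/16 ≈ -0.062500)
n(r, Z) = ⅛ + Z*(1 + Z)/4 (n(r, Z) = (-2 - 4*Z*(1 + Z))*(-1/16) = ⅛ + Z*(1 + Z)/4)
n(23, -189) - 1/(32607 - 7081) = (⅛ + (¼)*(-189)*(1 - 189)) - 1/(32607 - 7081) = (⅛ + (¼)*(-189)*(-188)) - 1/25526 = (⅛ + 8883) - 1*1/25526 = 71065/8 - 1/25526 = 907002591/102104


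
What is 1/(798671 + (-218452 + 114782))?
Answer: 1/695001 ≈ 1.4388e-6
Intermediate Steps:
1/(798671 + (-218452 + 114782)) = 1/(798671 - 103670) = 1/695001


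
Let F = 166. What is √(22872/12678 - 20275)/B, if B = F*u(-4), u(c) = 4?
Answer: I*√90515136719/1403032 ≈ 0.21443*I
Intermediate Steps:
B = 664 (B = 166*4 = 664)
√(22872/12678 - 20275)/B = √(22872/12678 - 20275)/664 = √(22872*(1/12678) - 20275)*(1/664) = √(3812/2113 - 20275)*(1/664) = √(-42837263/2113)*(1/664) = (I*√90515136719/2113)*(1/664) = I*√90515136719/1403032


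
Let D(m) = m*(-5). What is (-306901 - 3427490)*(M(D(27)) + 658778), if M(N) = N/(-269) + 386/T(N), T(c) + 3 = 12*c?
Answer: -358021076669195729/145529 ≈ -2.4601e+12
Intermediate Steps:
T(c) = -3 + 12*c
D(m) = -5*m
M(N) = 386/(-3 + 12*N) - N/269 (M(N) = N/(-269) + 386/(-3 + 12*N) = N*(-1/269) + 386/(-3 + 12*N) = -N/269 + 386/(-3 + 12*N) = 386/(-3 + 12*N) - N/269)
(-306901 - 3427490)*(M(D(27)) + 658778) = (-306901 - 3427490)*((103834 - 3*(-5*27)*(-1 + 4*(-5*27)))/(807*(-1 + 4*(-5*27))) + 658778) = -3734391*((103834 - 3*(-135)*(-1 + 4*(-135)))/(807*(-1 + 4*(-135))) + 658778) = -3734391*((103834 - 3*(-135)*(-1 - 540))/(807*(-1 - 540)) + 658778) = -3734391*((1/807)*(103834 - 3*(-135)*(-541))/(-541) + 658778) = -3734391*((1/807)*(-1/541)*(103834 - 219105) + 658778) = -3734391*((1/807)*(-1/541)*(-115271) + 658778) = -3734391*(115271/436587 + 658778) = -3734391*287614025957/436587 = -358021076669195729/145529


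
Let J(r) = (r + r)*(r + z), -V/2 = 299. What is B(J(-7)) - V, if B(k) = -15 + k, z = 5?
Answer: 611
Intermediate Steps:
V = -598 (V = -2*299 = -598)
J(r) = 2*r*(5 + r) (J(r) = (r + r)*(r + 5) = (2*r)*(5 + r) = 2*r*(5 + r))
B(J(-7)) - V = (-15 + 2*(-7)*(5 - 7)) - 1*(-598) = (-15 + 2*(-7)*(-2)) + 598 = (-15 + 28) + 598 = 13 + 598 = 611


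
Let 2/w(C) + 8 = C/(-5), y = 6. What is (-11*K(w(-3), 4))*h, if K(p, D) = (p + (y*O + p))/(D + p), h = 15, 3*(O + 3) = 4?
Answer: 10725/23 ≈ 466.30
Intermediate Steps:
w(C) = 2/(-8 - C/5) (w(C) = 2/(-8 + C/(-5)) = 2/(-8 + C*(-⅕)) = 2/(-8 - C/5))
O = -5/3 (O = -3 + (⅓)*4 = -3 + 4/3 = -5/3 ≈ -1.6667)
K(p, D) = (-10 + 2*p)/(D + p) (K(p, D) = (p + (6*(-5/3) + p))/(D + p) = (p + (-10 + p))/(D + p) = (-10 + 2*p)/(D + p))
(-11*K(w(-3), 4))*h = -22*(-5 - 10/(40 - 3))/(4 - 10/(40 - 3))*15 = -22*(-5 - 10/37)/(4 - 10/37)*15 = -22*(-195)/(138/37*37)*15 = -22*37*(-195)/(138*37)*15 = -11*(-65/23)*15 = (715/23)*15 = 10725/23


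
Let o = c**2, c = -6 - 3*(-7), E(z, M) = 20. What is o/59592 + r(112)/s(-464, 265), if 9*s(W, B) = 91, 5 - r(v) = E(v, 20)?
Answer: -205755/139048 ≈ -1.4797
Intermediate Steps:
c = 15 (c = -6 + 21 = 15)
r(v) = -15 (r(v) = 5 - 1*20 = 5 - 20 = -15)
s(W, B) = 91/9 (s(W, B) = (1/9)*91 = 91/9)
o = 225 (o = 15**2 = 225)
o/59592 + r(112)/s(-464, 265) = 225/59592 - 15/91/9 = 225*(1/59592) - 15*9/91 = 75/19864 - 135/91 = -205755/139048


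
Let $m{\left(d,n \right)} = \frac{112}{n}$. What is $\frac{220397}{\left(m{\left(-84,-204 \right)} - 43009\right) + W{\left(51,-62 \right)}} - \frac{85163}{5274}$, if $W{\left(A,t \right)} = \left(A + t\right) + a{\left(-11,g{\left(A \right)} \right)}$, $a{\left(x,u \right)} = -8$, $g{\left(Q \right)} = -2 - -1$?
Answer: $- \frac{123083759503}{5786780472} \approx -21.27$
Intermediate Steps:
$g{\left(Q \right)} = -1$ ($g{\left(Q \right)} = -2 + 1 = -1$)
$W{\left(A,t \right)} = -8 + A + t$ ($W{\left(A,t \right)} = \left(A + t\right) - 8 = -8 + A + t$)
$\frac{220397}{\left(m{\left(-84,-204 \right)} - 43009\right) + W{\left(51,-62 \right)}} - \frac{85163}{5274} = \frac{220397}{\left(\frac{112}{-204} - 43009\right) - 19} - \frac{85163}{5274} = \frac{220397}{\left(112 \left(- \frac{1}{204}\right) - 43009\right) - 19} - \frac{85163}{5274} = \frac{220397}{\left(- \frac{28}{51} - 43009\right) - 19} - \frac{85163}{5274} = \frac{220397}{- \frac{2193487}{51} - 19} - \frac{85163}{5274} = \frac{220397}{- \frac{2194456}{51}} - \frac{85163}{5274} = 220397 \left(- \frac{51}{2194456}\right) - \frac{85163}{5274} = - \frac{11240247}{2194456} - \frac{85163}{5274} = - \frac{123083759503}{5786780472}$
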